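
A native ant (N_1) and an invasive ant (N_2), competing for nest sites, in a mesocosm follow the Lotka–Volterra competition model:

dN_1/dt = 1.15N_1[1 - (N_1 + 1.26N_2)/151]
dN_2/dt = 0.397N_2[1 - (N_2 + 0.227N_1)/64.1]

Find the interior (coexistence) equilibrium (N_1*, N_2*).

Setting both brackets to zero gives the nullclines N_1 + 1.26N_2 = 151 and 0.227N_1 + N_2 = 64.1.
Substituting N_2 = 64.1 - 0.227N_1 into the first: N_1(1 - 1.26·0.227) = 151 - 1.26·64.1.
So N_1* = 70.2/0.714 = 98.4, and then N_2* = 64.1 - 0.227·98.4 = 41.8.

N_1* ≈ 98.4, N_2* ≈ 41.8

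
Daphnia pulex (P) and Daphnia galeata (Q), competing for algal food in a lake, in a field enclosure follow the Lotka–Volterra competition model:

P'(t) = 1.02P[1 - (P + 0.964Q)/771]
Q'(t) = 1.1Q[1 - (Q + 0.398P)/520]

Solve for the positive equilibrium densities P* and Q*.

P* ≈ 438, Q* ≈ 346

Setting both brackets to zero gives the nullclines P + 0.964Q = 771 and 0.398P + Q = 520.
Substituting Q = 520 - 0.398P into the first: P(1 - 0.964·0.398) = 771 - 0.964·520.
So P* = 270/0.616 = 438, and then Q* = 520 - 0.398·438 = 346.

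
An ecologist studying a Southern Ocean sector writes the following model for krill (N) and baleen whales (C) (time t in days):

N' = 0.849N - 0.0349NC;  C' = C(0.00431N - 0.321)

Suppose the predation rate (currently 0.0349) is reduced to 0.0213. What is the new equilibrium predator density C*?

C* ≈ 39.9

At the interior fixed point, setting dN/dt = 0 with N > 0 fixes C* = (prey growth rate)/(NC coefficient) — independent of the other coefficients.
With the change, C* = 0.849/0.0213 = 39.9; it rises from 24.3.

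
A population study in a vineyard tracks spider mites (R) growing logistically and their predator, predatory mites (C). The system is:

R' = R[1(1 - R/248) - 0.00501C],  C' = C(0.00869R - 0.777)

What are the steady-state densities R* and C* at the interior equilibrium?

R* ≈ 89.4, C* ≈ 128

From dC/dt = 0 with C > 0: 0.00869R* = 0.777, so R* = 89.4.
Substitute into dR/dt = 0: 1(1 - 89.4/248) = 0.00501C*.
The bracket is 0.639, giving C* = 0.639/0.00501 = 128.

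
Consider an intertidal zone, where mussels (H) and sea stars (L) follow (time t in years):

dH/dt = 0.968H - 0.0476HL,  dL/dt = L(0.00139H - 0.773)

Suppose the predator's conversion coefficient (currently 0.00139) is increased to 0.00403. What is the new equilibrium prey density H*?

At the interior fixed point, setting dL/dt = 0 with L > 0 fixes H* = (predator death rate)/(HL coefficient) — independent of the other coefficients.
With the change, H* = 0.773/0.00403 = 192; it falls from 556.

H* ≈ 192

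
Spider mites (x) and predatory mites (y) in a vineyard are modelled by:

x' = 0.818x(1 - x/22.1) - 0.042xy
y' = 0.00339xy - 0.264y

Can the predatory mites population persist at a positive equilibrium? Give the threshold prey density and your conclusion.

Threshold x = 77.9; K < 77.9, so no, the predator goes extinct.

The predator equation gives dy/dt > 0 only when x > 0.264/0.00339 = 77.9.
Without the predator, x → K = 22.1. Since 22.1 < 77.9, the predator cannot invade.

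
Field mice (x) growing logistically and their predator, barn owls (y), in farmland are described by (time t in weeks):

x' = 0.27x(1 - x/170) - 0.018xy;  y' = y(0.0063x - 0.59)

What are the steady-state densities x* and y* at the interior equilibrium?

x* ≈ 93.7, y* ≈ 6.74

From dy/dt = 0 with y > 0: 0.0063x* = 0.59, so x* = 93.7.
Substitute into dx/dt = 0: 0.27(1 - 93.7/170) = 0.018y*.
The bracket is 0.449, giving y* = 0.121/0.018 = 6.74.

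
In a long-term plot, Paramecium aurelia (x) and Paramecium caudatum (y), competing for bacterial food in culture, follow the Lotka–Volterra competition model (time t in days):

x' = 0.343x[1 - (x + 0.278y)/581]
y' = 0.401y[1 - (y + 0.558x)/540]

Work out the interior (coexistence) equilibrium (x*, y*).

x* ≈ 510, y* ≈ 255

Setting both brackets to zero gives the nullclines x + 0.278y = 581 and 0.558x + y = 540.
Substituting y = 540 - 0.558x into the first: x(1 - 0.278·0.558) = 581 - 0.278·540.
So x* = 431/0.845 = 510, and then y* = 540 - 0.558·510 = 255.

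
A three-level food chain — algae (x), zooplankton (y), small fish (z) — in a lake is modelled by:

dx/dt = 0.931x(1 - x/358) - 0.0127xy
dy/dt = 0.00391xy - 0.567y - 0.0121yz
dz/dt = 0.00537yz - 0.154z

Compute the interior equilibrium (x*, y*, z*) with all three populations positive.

x* ≈ 218, y* ≈ 28.7, z* ≈ 23.6

From dz/dt = 0: 0.00537y* = 0.154, so y* = 28.7.
From dx/dt = 0: 0.931(1 - x*/358) = 0.0127·28.7, giving x* = 358·(1 - 0.391) = 218.
From dy/dt = 0: 0.00391·218 - 0.567 = 0.0121z*, so z* = 0.285/0.0121 = 23.6.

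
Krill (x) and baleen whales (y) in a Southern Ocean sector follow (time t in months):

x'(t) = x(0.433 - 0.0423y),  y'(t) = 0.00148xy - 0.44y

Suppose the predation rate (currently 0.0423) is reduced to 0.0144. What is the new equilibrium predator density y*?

y* ≈ 30.1

At the interior fixed point, setting dx/dt = 0 with x > 0 fixes y* = (prey growth rate)/(xy coefficient) — independent of the other coefficients.
With the change, y* = 0.433/0.0144 = 30.1; it rises from 10.2.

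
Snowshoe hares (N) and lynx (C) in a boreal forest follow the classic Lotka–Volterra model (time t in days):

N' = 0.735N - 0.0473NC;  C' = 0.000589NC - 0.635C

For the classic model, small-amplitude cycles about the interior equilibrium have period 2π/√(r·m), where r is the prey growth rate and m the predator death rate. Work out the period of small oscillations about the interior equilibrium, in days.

Here r = 0.735 and m = 0.635, so r·m = 0.467.
ω = √0.467 = 0.683 per day, hence T = 2π/ω ≈ 9.2 days.

T ≈ 9.2 days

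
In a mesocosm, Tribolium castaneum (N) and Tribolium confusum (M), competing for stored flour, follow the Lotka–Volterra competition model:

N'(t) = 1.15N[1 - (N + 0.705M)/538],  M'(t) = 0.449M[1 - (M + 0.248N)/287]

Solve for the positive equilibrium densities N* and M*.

N* ≈ 407, M* ≈ 186

Setting both brackets to zero gives the nullclines N + 0.705M = 538 and 0.248N + M = 287.
Substituting M = 287 - 0.248N into the first: N(1 - 0.705·0.248) = 538 - 0.705·287.
So N* = 336/0.825 = 407, and then M* = 287 - 0.248·407 = 186.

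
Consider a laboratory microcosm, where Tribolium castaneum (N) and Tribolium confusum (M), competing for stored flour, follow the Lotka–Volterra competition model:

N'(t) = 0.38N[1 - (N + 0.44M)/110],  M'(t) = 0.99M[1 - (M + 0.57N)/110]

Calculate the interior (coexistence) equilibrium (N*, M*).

Setting both brackets to zero gives the nullclines N + 0.44M = 110 and 0.57N + M = 110.
Substituting M = 110 - 0.57N into the first: N(1 - 0.44·0.57) = 110 - 0.44·110.
So N* = 61.6/0.749 = 82.2, and then M* = 110 - 0.57·82.2 = 63.1.

N* ≈ 82.2, M* ≈ 63.1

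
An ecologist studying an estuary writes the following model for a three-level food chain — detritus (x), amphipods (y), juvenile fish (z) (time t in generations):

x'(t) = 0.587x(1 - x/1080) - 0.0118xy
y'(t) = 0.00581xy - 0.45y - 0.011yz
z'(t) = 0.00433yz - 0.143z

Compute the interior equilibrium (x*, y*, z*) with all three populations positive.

From dz/dt = 0: 0.00433y* = 0.143, so y* = 33.
From dx/dt = 0: 0.587(1 - x*/1080) = 0.0118·33, giving x* = 1080·(1 - 0.664) = 363.
From dy/dt = 0: 0.00581·363 - 0.45 = 0.011z*, so z* = 1.66/0.011 = 151.

x* ≈ 363, y* ≈ 33, z* ≈ 151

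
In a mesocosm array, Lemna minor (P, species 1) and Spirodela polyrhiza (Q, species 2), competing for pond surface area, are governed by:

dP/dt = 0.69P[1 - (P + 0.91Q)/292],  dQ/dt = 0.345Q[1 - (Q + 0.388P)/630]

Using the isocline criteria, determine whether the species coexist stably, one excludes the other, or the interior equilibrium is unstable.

species 2 excludes species 1

Compare the nullcline intercepts: K1/α12 = 292/0.91 = 321 < K2 = 630; K2/α21 = 630/0.388 = 1620 > K1 = 292.
Since the inequalities point opposite ways, species 2 can invade but species 1 cannot.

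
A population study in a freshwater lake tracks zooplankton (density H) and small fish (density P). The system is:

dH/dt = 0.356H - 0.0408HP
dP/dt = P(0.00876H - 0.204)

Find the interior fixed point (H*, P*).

Set dP/dt = 0 with P > 0: 0.00876H - 0.204 = 0, so H* = 0.204/0.00876 = 23.3.
Set dH/dt = 0 with H > 0: 0.356 - 0.0408P = 0, so P* = 0.356/0.0408 = 8.73.

H* ≈ 23.3, P* ≈ 8.73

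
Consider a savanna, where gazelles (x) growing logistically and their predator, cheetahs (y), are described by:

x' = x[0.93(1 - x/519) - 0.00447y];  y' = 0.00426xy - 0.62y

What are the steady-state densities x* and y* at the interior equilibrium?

x* ≈ 146, y* ≈ 150

From dy/dt = 0 with y > 0: 0.00426x* = 0.62, so x* = 146.
Substitute into dx/dt = 0: 0.93(1 - 146/519) = 0.00447y*.
The bracket is 0.72, giving y* = 0.669/0.00447 = 150.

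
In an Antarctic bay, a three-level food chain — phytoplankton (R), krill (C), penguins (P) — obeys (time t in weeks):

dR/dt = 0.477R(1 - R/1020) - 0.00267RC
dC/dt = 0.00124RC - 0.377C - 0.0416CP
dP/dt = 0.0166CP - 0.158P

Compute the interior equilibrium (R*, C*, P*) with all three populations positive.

From dP/dt = 0: 0.0166C* = 0.158, so C* = 9.52.
From dR/dt = 0: 0.477(1 - R*/1020) = 0.00267·9.52, giving R* = 1020·(1 - 0.0533) = 966.
From dC/dt = 0: 0.00124·966 - 0.377 = 0.0416P*, so P* = 0.82/0.0416 = 19.7.

R* ≈ 966, C* ≈ 9.52, P* ≈ 19.7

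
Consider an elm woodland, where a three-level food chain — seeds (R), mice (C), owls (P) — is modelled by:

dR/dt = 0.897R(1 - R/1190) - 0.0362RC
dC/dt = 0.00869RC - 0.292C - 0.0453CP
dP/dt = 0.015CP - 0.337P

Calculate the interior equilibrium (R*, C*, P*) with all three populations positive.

From dP/dt = 0: 0.015C* = 0.337, so C* = 22.5.
From dR/dt = 0: 0.897(1 - R*/1190) = 0.0362·22.5, giving R* = 1190·(1 - 0.907) = 111.
From dC/dt = 0: 0.00869·111 - 0.292 = 0.0453P*, so P* = 0.673/0.0453 = 14.9.

R* ≈ 111, C* ≈ 22.5, P* ≈ 14.9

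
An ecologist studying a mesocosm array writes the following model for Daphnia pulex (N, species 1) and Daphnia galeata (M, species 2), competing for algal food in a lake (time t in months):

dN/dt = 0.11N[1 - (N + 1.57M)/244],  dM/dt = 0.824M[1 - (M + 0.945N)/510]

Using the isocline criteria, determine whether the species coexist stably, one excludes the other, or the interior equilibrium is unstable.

Compare the nullcline intercepts: K1/α12 = 244/1.57 = 155 < K2 = 510; K2/α21 = 510/0.945 = 540 > K1 = 244.
Since the inequalities point opposite ways, species 2 can invade but species 1 cannot.

species 2 excludes species 1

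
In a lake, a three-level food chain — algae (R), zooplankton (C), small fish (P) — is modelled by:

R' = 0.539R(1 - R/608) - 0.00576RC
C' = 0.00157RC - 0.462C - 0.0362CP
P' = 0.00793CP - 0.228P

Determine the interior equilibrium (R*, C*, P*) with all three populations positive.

From dP/dt = 0: 0.00793C* = 0.228, so C* = 28.8.
From dR/dt = 0: 0.539(1 - R*/608) = 0.00576·28.8, giving R* = 608·(1 - 0.307) = 421.
From dC/dt = 0: 0.00157·421 - 0.462 = 0.0362P*, so P* = 0.199/0.0362 = 5.5.

R* ≈ 421, C* ≈ 28.8, P* ≈ 5.5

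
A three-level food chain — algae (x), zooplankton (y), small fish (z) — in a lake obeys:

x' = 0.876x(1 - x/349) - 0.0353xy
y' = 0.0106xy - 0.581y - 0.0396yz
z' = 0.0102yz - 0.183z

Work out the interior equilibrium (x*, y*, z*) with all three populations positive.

x* ≈ 96.7, y* ≈ 17.9, z* ≈ 11.2

From dz/dt = 0: 0.0102y* = 0.183, so y* = 17.9.
From dx/dt = 0: 0.876(1 - x*/349) = 0.0353·17.9, giving x* = 349·(1 - 0.723) = 96.7.
From dy/dt = 0: 0.0106·96.7 - 0.581 = 0.0396z*, so z* = 0.444/0.0396 = 11.2.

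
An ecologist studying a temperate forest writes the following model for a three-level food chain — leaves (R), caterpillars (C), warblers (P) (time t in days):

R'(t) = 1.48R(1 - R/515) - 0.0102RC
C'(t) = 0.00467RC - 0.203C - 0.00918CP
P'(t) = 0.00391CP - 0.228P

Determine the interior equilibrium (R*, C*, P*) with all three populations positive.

R* ≈ 308, C* ≈ 58.3, P* ≈ 135

From dP/dt = 0: 0.00391C* = 0.228, so C* = 58.3.
From dR/dt = 0: 1.48(1 - R*/515) = 0.0102·58.3, giving R* = 515·(1 - 0.402) = 308.
From dC/dt = 0: 0.00467·308 - 0.203 = 0.00918P*, so P* = 1.24/0.00918 = 135.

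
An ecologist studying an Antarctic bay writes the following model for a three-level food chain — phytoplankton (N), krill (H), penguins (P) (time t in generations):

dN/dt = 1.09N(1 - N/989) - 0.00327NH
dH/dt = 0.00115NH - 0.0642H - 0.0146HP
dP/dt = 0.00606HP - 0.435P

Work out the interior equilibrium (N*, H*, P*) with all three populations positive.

N* ≈ 776, H* ≈ 71.8, P* ≈ 56.7

From dP/dt = 0: 0.00606H* = 0.435, so H* = 71.8.
From dN/dt = 0: 1.09(1 - N*/989) = 0.00327·71.8, giving N* = 989·(1 - 0.215) = 776.
From dH/dt = 0: 0.00115·776 - 0.0642 = 0.0146P*, so P* = 0.828/0.0146 = 56.7.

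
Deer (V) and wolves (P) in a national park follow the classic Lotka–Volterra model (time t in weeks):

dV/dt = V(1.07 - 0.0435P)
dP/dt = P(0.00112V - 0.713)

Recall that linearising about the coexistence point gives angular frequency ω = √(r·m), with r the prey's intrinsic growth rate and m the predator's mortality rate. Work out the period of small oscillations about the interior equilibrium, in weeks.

Here r = 1.07 and m = 0.713, so r·m = 0.763.
ω = √0.763 = 0.873 per week, hence T = 2π/ω ≈ 7.19 weeks.

T ≈ 7.19 weeks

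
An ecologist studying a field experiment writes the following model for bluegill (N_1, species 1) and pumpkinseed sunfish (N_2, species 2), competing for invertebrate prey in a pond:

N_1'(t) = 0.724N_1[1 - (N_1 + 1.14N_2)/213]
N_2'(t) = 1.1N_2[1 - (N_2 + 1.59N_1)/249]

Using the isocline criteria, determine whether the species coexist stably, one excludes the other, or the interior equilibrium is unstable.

unstable coexistence (outcome depends on initial conditions)

Compare the nullcline intercepts: K1/α12 = 213/1.14 = 187 < K2 = 249; K2/α21 = 249/1.59 = 157 < K1 = 213.
Since both are reversed, neither can invade when rare; the interior point is a saddle.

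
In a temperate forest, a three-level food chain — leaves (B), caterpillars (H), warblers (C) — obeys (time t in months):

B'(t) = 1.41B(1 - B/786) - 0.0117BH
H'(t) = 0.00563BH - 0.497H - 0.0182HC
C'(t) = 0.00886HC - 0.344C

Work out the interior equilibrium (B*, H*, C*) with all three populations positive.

B* ≈ 533, H* ≈ 38.8, C* ≈ 137

From dC/dt = 0: 0.00886H* = 0.344, so H* = 38.8.
From dB/dt = 0: 1.41(1 - B*/786) = 0.0117·38.8, giving B* = 786·(1 - 0.322) = 533.
From dH/dt = 0: 0.00563·533 - 0.497 = 0.0182C*, so C* = 2.5/0.0182 = 137.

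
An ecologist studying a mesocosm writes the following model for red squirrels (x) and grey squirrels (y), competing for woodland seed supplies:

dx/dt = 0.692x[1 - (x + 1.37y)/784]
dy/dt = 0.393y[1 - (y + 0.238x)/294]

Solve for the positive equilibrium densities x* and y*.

Setting both brackets to zero gives the nullclines x + 1.37y = 784 and 0.238x + y = 294.
Substituting y = 294 - 0.238x into the first: x(1 - 1.37·0.238) = 784 - 1.37·294.
So x* = 381/0.674 = 566, and then y* = 294 - 0.238·566 = 159.

x* ≈ 566, y* ≈ 159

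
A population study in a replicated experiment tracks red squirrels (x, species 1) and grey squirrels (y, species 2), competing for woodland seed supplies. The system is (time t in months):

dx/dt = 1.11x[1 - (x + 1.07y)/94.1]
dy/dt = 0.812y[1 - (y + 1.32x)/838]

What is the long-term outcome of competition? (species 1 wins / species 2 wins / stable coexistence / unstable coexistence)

Compare the nullcline intercepts: K1/α12 = 94.1/1.07 = 87.9 < K2 = 838; K2/α21 = 838/1.32 = 635 > K1 = 94.1.
Since the inequalities point opposite ways, species 2 can invade but species 1 cannot.

species 2 excludes species 1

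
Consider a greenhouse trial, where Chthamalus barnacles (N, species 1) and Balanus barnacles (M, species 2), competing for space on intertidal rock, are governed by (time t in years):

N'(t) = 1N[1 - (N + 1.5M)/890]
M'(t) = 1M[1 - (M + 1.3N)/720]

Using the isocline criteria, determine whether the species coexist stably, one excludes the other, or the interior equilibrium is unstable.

Compare the nullcline intercepts: K1/α12 = 890/1.5 = 593 < K2 = 720; K2/α21 = 720/1.3 = 554 < K1 = 890.
Since both are reversed, neither can invade when rare; the interior point is a saddle.

unstable coexistence (outcome depends on initial conditions)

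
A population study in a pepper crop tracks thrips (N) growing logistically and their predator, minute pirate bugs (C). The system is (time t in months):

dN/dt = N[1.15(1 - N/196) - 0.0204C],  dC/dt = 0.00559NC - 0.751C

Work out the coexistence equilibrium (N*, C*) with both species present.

N* ≈ 134, C* ≈ 17.7

From dC/dt = 0 with C > 0: 0.00559N* = 0.751, so N* = 134.
Substitute into dN/dt = 0: 1.15(1 - 134/196) = 0.0204C*.
The bracket is 0.315, giving C* = 0.362/0.0204 = 17.7.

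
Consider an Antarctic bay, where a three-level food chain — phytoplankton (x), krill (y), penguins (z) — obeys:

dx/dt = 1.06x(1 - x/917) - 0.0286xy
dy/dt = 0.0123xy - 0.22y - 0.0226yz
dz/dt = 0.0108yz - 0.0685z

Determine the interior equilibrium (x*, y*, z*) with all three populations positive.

From dz/dt = 0: 0.0108y* = 0.0685, so y* = 6.34.
From dx/dt = 0: 1.06(1 - x*/917) = 0.0286·6.34, giving x* = 917·(1 - 0.171) = 760.
From dy/dt = 0: 0.0123·760 - 0.22 = 0.0226z*, so z* = 9.13/0.0226 = 404.

x* ≈ 760, y* ≈ 6.34, z* ≈ 404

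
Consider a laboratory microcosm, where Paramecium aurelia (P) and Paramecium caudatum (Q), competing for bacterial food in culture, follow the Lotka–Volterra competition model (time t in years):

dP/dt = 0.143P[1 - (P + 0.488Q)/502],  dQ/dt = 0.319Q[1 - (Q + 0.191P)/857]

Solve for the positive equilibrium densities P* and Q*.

P* ≈ 92.4, Q* ≈ 839

Setting both brackets to zero gives the nullclines P + 0.488Q = 502 and 0.191P + Q = 857.
Substituting Q = 857 - 0.191P into the first: P(1 - 0.488·0.191) = 502 - 0.488·857.
So P* = 83.8/0.907 = 92.4, and then Q* = 857 - 0.191·92.4 = 839.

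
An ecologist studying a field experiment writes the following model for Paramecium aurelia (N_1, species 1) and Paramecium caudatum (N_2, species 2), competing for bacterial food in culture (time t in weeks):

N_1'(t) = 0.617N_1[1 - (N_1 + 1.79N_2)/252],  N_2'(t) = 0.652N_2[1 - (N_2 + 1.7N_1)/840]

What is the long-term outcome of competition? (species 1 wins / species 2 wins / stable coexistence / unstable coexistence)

Compare the nullcline intercepts: K1/α12 = 252/1.79 = 141 < K2 = 840; K2/α21 = 840/1.7 = 494 > K1 = 252.
Since the inequalities point opposite ways, species 2 can invade but species 1 cannot.

species 2 excludes species 1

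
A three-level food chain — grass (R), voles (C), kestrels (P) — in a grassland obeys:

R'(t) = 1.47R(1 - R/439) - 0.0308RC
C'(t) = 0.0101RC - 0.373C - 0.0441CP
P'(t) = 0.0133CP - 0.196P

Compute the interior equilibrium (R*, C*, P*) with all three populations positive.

R* ≈ 303, C* ≈ 14.7, P* ≈ 61

From dP/dt = 0: 0.0133C* = 0.196, so C* = 14.7.
From dR/dt = 0: 1.47(1 - R*/439) = 0.0308·14.7, giving R* = 439·(1 - 0.309) = 303.
From dC/dt = 0: 0.0101·303 - 0.373 = 0.0441P*, so P* = 2.69/0.0441 = 61.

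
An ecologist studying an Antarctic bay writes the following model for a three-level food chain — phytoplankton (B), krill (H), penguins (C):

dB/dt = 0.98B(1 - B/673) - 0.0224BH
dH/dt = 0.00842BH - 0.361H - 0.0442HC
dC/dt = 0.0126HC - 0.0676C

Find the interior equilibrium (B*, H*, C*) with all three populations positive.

From dC/dt = 0: 0.0126H* = 0.0676, so H* = 5.37.
From dB/dt = 0: 0.98(1 - B*/673) = 0.0224·5.37, giving B* = 673·(1 - 0.123) = 590.
From dH/dt = 0: 0.00842·590 - 0.361 = 0.0442C*, so C* = 4.61/0.0442 = 104.

B* ≈ 590, H* ≈ 5.37, C* ≈ 104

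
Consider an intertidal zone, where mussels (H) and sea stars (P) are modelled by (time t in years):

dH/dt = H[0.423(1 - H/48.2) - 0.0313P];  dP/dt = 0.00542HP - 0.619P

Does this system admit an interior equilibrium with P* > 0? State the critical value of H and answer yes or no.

Threshold H = 114; K < 114, so no, the predator goes extinct.

The predator equation gives dP/dt > 0 only when H > 0.619/0.00542 = 114.
Without the predator, H → K = 48.2. Since 48.2 < 114, the predator cannot invade.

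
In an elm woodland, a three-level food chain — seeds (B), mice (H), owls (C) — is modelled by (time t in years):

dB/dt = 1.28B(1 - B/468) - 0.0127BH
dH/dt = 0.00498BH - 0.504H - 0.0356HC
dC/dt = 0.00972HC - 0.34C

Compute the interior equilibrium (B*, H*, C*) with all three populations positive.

B* ≈ 306, H* ≈ 35, C* ≈ 28.6

From dC/dt = 0: 0.00972H* = 0.34, so H* = 35.
From dB/dt = 0: 1.28(1 - B*/468) = 0.0127·35, giving B* = 468·(1 - 0.347) = 306.
From dH/dt = 0: 0.00498·306 - 0.504 = 0.0356C*, so C* = 1.02/0.0356 = 28.6.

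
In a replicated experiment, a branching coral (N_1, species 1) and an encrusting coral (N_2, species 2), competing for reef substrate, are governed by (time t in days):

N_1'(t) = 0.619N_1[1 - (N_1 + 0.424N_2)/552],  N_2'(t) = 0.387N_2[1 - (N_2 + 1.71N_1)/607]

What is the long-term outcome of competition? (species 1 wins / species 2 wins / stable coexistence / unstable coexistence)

species 1 excludes species 2

Compare the nullcline intercepts: K1/α12 = 552/0.424 = 1300 > K2 = 607; K2/α21 = 607/1.71 = 355 < K1 = 552.
Since the inequalities point opposite ways, species 1 can invade but species 2 cannot.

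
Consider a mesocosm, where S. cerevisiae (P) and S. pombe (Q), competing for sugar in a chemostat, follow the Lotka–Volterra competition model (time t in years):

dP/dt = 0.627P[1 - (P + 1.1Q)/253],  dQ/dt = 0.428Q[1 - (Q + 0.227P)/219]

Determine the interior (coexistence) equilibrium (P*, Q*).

Setting both brackets to zero gives the nullclines P + 1.1Q = 253 and 0.227P + Q = 219.
Substituting Q = 219 - 0.227P into the first: P(1 - 1.1·0.227) = 253 - 1.1·219.
So P* = 12.1/0.75 = 16.1, and then Q* = 219 - 0.227·16.1 = 215.

P* ≈ 16.1, Q* ≈ 215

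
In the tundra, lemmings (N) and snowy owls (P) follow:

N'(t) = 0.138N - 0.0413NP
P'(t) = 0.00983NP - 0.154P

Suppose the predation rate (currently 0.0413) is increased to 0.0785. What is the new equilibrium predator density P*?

P* ≈ 1.76

At the interior fixed point, setting dN/dt = 0 with N > 0 fixes P* = (prey growth rate)/(NP coefficient) — independent of the other coefficients.
With the change, P* = 0.138/0.0785 = 1.76; it falls from 3.34.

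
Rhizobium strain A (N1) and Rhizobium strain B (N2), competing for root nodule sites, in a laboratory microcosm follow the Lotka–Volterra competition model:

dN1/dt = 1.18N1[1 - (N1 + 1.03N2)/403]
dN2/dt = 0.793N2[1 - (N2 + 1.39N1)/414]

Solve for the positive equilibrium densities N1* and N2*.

Setting both brackets to zero gives the nullclines N1 + 1.03N2 = 403 and 1.39N1 + N2 = 414.
Substituting N2 = 414 - 1.39N1 into the first: N1(1 - 1.03·1.39) = 403 - 1.03·414.
So N1* = -23.4/-0.432 = 54.3, and then N2* = 414 - 1.39·54.3 = 339.

N1* ≈ 54.3, N2* ≈ 339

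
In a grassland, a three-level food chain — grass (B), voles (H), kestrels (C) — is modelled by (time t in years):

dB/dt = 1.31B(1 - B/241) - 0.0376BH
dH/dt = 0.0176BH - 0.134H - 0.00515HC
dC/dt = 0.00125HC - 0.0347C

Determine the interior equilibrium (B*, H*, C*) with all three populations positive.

From dC/dt = 0: 0.00125H* = 0.0347, so H* = 27.8.
From dB/dt = 0: 1.31(1 - B*/241) = 0.0376·27.8, giving B* = 241·(1 - 0.797) = 49.
From dH/dt = 0: 0.0176·49 - 0.134 = 0.00515C*, so C* = 0.728/0.00515 = 141.

B* ≈ 49, H* ≈ 27.8, C* ≈ 141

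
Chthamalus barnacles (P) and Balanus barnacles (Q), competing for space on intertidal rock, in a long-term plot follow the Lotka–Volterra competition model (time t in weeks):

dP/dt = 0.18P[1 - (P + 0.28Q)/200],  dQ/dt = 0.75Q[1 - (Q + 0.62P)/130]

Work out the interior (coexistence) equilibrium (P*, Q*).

Setting both brackets to zero gives the nullclines P + 0.28Q = 200 and 0.62P + Q = 130.
Substituting Q = 130 - 0.62P into the first: P(1 - 0.28·0.62) = 200 - 0.28·130.
So P* = 164/0.826 = 198, and then Q* = 130 - 0.62·198 = 7.26.

P* ≈ 198, Q* ≈ 7.26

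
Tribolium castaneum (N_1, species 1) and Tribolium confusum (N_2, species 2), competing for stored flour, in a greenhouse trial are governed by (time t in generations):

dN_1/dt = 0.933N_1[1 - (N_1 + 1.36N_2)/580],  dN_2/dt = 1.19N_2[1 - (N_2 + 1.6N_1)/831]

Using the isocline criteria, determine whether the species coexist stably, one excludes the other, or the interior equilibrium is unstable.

Compare the nullcline intercepts: K1/α12 = 580/1.36 = 426 < K2 = 831; K2/α21 = 831/1.6 = 519 < K1 = 580.
Since both are reversed, neither can invade when rare; the interior point is a saddle.

unstable coexistence (outcome depends on initial conditions)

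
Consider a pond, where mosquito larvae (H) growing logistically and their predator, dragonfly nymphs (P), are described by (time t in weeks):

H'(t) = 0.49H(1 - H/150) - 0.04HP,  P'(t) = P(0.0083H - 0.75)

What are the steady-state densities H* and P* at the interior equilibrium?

From dP/dt = 0 with P > 0: 0.0083H* = 0.75, so H* = 90.4.
Substitute into dH/dt = 0: 0.49(1 - 90.4/150) = 0.04P*.
The bracket is 0.398, giving P* = 0.195/0.04 = 4.87.

H* ≈ 90.4, P* ≈ 4.87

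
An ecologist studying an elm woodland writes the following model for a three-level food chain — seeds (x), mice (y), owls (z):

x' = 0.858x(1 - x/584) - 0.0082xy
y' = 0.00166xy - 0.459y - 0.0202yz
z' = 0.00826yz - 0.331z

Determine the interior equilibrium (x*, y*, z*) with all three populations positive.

x* ≈ 360, y* ≈ 40.1, z* ≈ 6.89

From dz/dt = 0: 0.00826y* = 0.331, so y* = 40.1.
From dx/dt = 0: 0.858(1 - x*/584) = 0.0082·40.1, giving x* = 584·(1 - 0.383) = 360.
From dy/dt = 0: 0.00166·360 - 0.459 = 0.0202z*, so z* = 0.139/0.0202 = 6.89.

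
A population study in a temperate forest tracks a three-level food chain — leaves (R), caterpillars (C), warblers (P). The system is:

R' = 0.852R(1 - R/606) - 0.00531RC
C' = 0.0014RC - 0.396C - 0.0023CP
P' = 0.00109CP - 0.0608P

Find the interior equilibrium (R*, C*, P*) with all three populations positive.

From dP/dt = 0: 0.00109C* = 0.0608, so C* = 55.8.
From dR/dt = 0: 0.852(1 - R*/606) = 0.00531·55.8, giving R* = 606·(1 - 0.348) = 395.
From dC/dt = 0: 0.0014·395 - 0.396 = 0.0023P*, so P* = 0.157/0.0023 = 68.5.

R* ≈ 395, C* ≈ 55.8, P* ≈ 68.5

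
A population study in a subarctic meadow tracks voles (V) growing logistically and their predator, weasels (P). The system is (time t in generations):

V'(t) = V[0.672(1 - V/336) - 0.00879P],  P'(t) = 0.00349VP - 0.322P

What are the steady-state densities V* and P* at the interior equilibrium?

From dP/dt = 0 with P > 0: 0.00349V* = 0.322, so V* = 92.3.
Substitute into dV/dt = 0: 0.672(1 - 92.3/336) = 0.00879P*.
The bracket is 0.725, giving P* = 0.487/0.00879 = 55.5.

V* ≈ 92.3, P* ≈ 55.5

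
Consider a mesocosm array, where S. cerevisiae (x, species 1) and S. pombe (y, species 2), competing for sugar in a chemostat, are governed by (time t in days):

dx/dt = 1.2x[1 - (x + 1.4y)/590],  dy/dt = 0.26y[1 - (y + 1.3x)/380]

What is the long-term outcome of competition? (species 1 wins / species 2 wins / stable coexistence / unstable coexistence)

species 1 excludes species 2

Compare the nullcline intercepts: K1/α12 = 590/1.4 = 421 > K2 = 380; K2/α21 = 380/1.3 = 292 < K1 = 590.
Since the inequalities point opposite ways, species 1 can invade but species 2 cannot.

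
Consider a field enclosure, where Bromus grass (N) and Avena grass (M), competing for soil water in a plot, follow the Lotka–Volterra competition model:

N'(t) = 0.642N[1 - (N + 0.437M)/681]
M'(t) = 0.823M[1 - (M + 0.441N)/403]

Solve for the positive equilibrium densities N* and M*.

Setting both brackets to zero gives the nullclines N + 0.437M = 681 and 0.441N + M = 403.
Substituting M = 403 - 0.441N into the first: N(1 - 0.437·0.441) = 681 - 0.437·403.
So N* = 505/0.807 = 625, and then M* = 403 - 0.441·625 = 127.

N* ≈ 625, M* ≈ 127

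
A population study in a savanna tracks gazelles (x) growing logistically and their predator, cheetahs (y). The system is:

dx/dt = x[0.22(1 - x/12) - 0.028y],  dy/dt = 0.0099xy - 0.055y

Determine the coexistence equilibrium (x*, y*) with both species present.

x* ≈ 5.56, y* ≈ 4.22

From dy/dt = 0 with y > 0: 0.0099x* = 0.055, so x* = 5.56.
Substitute into dx/dt = 0: 0.22(1 - 5.56/12) = 0.028y*.
The bracket is 0.537, giving y* = 0.118/0.028 = 4.22.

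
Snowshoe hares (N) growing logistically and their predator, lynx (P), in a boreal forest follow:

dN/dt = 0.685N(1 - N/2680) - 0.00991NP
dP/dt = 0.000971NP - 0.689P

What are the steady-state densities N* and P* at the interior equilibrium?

N* ≈ 710, P* ≈ 50.8

From dP/dt = 0 with P > 0: 0.000971N* = 0.689, so N* = 710.
Substitute into dN/dt = 0: 0.685(1 - 710/2680) = 0.00991P*.
The bracket is 0.735, giving P* = 0.504/0.00991 = 50.8.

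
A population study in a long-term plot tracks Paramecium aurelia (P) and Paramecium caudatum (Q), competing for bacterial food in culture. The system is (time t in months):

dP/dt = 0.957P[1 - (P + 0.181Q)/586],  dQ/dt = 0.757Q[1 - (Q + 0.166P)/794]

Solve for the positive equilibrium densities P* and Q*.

Setting both brackets to zero gives the nullclines P + 0.181Q = 586 and 0.166P + Q = 794.
Substituting Q = 794 - 0.166P into the first: P(1 - 0.181·0.166) = 586 - 0.181·794.
So P* = 442/0.97 = 456, and then Q* = 794 - 0.166·456 = 718.

P* ≈ 456, Q* ≈ 718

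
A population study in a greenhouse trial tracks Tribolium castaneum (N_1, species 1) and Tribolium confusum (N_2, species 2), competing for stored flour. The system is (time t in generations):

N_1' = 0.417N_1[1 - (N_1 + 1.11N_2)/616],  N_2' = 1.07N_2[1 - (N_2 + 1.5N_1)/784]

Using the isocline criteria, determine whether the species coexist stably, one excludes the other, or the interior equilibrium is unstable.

Compare the nullcline intercepts: K1/α12 = 616/1.11 = 555 < K2 = 784; K2/α21 = 784/1.5 = 523 < K1 = 616.
Since both are reversed, neither can invade when rare; the interior point is a saddle.

unstable coexistence (outcome depends on initial conditions)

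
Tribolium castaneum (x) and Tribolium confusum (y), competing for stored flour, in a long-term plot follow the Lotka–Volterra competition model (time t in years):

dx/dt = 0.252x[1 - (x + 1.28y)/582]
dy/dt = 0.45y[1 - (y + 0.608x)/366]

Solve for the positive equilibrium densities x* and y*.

x* ≈ 512, y* ≈ 54.8

Setting both brackets to zero gives the nullclines x + 1.28y = 582 and 0.608x + y = 366.
Substituting y = 366 - 0.608x into the first: x(1 - 1.28·0.608) = 582 - 1.28·366.
So x* = 114/0.222 = 512, and then y* = 366 - 0.608·512 = 54.8.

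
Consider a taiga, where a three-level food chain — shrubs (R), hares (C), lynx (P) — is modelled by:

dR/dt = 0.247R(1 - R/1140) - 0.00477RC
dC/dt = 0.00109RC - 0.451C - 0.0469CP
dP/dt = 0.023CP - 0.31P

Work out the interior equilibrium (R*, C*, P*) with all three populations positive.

From dP/dt = 0: 0.023C* = 0.31, so C* = 13.5.
From dR/dt = 0: 0.247(1 - R*/1140) = 0.00477·13.5, giving R* = 1140·(1 - 0.26) = 843.
From dC/dt = 0: 0.00109·843 - 0.451 = 0.0469P*, so P* = 0.468/0.0469 = 9.98.

R* ≈ 843, C* ≈ 13.5, P* ≈ 9.98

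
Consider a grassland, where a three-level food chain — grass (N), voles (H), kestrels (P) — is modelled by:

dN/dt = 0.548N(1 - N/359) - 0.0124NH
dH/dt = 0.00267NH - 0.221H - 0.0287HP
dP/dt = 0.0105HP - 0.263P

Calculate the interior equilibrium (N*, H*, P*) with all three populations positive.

From dP/dt = 0: 0.0105H* = 0.263, so H* = 25.
From dN/dt = 0: 0.548(1 - N*/359) = 0.0124·25, giving N* = 359·(1 - 0.567) = 156.
From dH/dt = 0: 0.00267·156 - 0.221 = 0.0287P*, so P* = 0.194/0.0287 = 6.77.

N* ≈ 156, H* ≈ 25, P* ≈ 6.77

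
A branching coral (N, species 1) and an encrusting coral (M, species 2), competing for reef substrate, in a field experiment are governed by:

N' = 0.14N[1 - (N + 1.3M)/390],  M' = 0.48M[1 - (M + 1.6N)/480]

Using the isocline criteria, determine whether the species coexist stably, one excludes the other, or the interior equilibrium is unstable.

unstable coexistence (outcome depends on initial conditions)

Compare the nullcline intercepts: K1/α12 = 390/1.3 = 300 < K2 = 480; K2/α21 = 480/1.6 = 300 < K1 = 390.
Since both are reversed, neither can invade when rare; the interior point is a saddle.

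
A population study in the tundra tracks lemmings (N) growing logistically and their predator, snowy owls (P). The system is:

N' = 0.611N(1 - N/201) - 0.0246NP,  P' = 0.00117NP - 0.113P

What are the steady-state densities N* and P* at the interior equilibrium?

From dP/dt = 0 with P > 0: 0.00117N* = 0.113, so N* = 96.6.
Substitute into dN/dt = 0: 0.611(1 - 96.6/201) = 0.0246P*.
The bracket is 0.519, giving P* = 0.317/0.0246 = 12.9.

N* ≈ 96.6, P* ≈ 12.9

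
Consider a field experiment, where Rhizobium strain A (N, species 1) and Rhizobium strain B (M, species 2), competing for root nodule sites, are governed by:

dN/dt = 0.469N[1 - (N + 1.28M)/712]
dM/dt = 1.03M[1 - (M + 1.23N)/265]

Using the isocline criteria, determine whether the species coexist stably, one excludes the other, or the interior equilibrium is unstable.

Compare the nullcline intercepts: K1/α12 = 712/1.28 = 556 > K2 = 265; K2/α21 = 265/1.23 = 215 < K1 = 712.
Since the inequalities point opposite ways, species 1 can invade but species 2 cannot.

species 1 excludes species 2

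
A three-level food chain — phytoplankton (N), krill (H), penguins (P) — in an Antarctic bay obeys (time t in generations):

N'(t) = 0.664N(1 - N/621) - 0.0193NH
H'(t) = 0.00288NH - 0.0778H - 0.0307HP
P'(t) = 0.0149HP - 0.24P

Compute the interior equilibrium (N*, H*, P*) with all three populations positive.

N* ≈ 330, H* ≈ 16.1, P* ≈ 28.4

From dP/dt = 0: 0.0149H* = 0.24, so H* = 16.1.
From dN/dt = 0: 0.664(1 - N*/621) = 0.0193·16.1, giving N* = 621·(1 - 0.468) = 330.
From dH/dt = 0: 0.00288·330 - 0.0778 = 0.0307P*, so P* = 0.873/0.0307 = 28.4.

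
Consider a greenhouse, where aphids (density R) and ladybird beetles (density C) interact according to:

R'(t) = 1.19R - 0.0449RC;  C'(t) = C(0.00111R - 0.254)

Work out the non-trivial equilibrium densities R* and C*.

R* ≈ 229, C* ≈ 26.5

Set dC/dt = 0 with C > 0: 0.00111R - 0.254 = 0, so R* = 0.254/0.00111 = 229.
Set dR/dt = 0 with R > 0: 1.19 - 0.0449C = 0, so C* = 1.19/0.0449 = 26.5.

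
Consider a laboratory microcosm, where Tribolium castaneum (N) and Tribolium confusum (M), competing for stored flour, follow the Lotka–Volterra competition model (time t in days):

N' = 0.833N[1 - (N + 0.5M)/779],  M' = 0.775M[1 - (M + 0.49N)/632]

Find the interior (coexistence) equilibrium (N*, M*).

N* ≈ 613, M* ≈ 332

Setting both brackets to zero gives the nullclines N + 0.5M = 779 and 0.49N + M = 632.
Substituting M = 632 - 0.49N into the first: N(1 - 0.5·0.49) = 779 - 0.5·632.
So N* = 463/0.755 = 613, and then M* = 632 - 0.49·613 = 332.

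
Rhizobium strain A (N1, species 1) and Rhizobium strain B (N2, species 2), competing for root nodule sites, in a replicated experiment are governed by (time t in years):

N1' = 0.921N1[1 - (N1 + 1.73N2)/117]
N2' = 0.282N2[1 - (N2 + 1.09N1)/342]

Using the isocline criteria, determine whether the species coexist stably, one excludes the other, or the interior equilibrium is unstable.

species 2 excludes species 1

Compare the nullcline intercepts: K1/α12 = 117/1.73 = 67.6 < K2 = 342; K2/α21 = 342/1.09 = 314 > K1 = 117.
Since the inequalities point opposite ways, species 2 can invade but species 1 cannot.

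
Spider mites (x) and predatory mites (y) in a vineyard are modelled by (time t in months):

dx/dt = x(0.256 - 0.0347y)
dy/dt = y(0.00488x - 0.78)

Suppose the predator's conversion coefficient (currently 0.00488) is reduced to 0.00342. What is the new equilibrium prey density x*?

x* ≈ 228

At the interior fixed point, setting dy/dt = 0 with y > 0 fixes x* = (predator death rate)/(xy coefficient) — independent of the other coefficients.
With the change, x* = 0.78/0.00342 = 228; it rises from 160.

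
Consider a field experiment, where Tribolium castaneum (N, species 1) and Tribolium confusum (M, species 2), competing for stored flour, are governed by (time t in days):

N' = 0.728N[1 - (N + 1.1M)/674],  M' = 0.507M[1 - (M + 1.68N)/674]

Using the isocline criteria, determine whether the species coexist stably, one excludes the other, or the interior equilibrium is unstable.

unstable coexistence (outcome depends on initial conditions)

Compare the nullcline intercepts: K1/α12 = 674/1.1 = 613 < K2 = 674; K2/α21 = 674/1.68 = 401 < K1 = 674.
Since both are reversed, neither can invade when rare; the interior point is a saddle.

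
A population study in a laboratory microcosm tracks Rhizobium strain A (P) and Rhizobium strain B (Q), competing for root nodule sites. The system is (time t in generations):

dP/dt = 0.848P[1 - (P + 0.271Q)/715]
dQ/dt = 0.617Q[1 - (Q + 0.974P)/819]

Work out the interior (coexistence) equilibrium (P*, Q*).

Setting both brackets to zero gives the nullclines P + 0.271Q = 715 and 0.974P + Q = 819.
Substituting Q = 819 - 0.974P into the first: P(1 - 0.271·0.974) = 715 - 0.271·819.
So P* = 493/0.736 = 670, and then Q* = 819 - 0.974·670 = 167.

P* ≈ 670, Q* ≈ 167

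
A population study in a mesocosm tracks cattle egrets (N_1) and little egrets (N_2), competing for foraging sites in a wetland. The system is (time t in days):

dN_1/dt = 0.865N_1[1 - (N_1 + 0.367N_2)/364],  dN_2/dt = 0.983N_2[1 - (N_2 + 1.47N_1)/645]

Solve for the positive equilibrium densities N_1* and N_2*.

Setting both brackets to zero gives the nullclines N_1 + 0.367N_2 = 364 and 1.47N_1 + N_2 = 645.
Substituting N_2 = 645 - 1.47N_1 into the first: N_1(1 - 0.367·1.47) = 364 - 0.367·645.
So N_1* = 127/0.461 = 276, and then N_2* = 645 - 1.47·276 = 239.

N_1* ≈ 276, N_2* ≈ 239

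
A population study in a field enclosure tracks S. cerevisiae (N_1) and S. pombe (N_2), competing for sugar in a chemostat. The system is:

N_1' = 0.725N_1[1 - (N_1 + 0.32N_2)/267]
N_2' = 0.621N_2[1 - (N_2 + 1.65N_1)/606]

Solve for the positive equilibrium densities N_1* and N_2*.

N_1* ≈ 155, N_2* ≈ 351

Setting both brackets to zero gives the nullclines N_1 + 0.32N_2 = 267 and 1.65N_1 + N_2 = 606.
Substituting N_2 = 606 - 1.65N_1 into the first: N_1(1 - 0.32·1.65) = 267 - 0.32·606.
So N_1* = 73.1/0.472 = 155, and then N_2* = 606 - 1.65·155 = 351.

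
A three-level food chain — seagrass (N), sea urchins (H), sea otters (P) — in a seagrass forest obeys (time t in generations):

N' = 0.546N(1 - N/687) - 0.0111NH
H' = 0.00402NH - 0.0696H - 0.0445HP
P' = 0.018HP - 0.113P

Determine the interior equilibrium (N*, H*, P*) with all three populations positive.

From dP/dt = 0: 0.018H* = 0.113, so H* = 6.28.
From dN/dt = 0: 0.546(1 - N*/687) = 0.0111·6.28, giving N* = 687·(1 - 0.128) = 599.
From dH/dt = 0: 0.00402·599 - 0.0696 = 0.0445P*, so P* = 2.34/0.0445 = 52.6.

N* ≈ 599, H* ≈ 6.28, P* ≈ 52.6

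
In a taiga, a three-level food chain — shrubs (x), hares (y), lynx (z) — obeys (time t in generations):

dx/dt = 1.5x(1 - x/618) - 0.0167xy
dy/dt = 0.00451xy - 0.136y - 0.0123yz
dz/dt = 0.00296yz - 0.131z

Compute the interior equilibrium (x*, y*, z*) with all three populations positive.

From dz/dt = 0: 0.00296y* = 0.131, so y* = 44.3.
From dx/dt = 0: 1.5(1 - x*/618) = 0.0167·44.3, giving x* = 618·(1 - 0.493) = 313.
From dy/dt = 0: 0.00451·313 - 0.136 = 0.0123z*, so z* = 1.28/0.0123 = 104.

x* ≈ 313, y* ≈ 44.3, z* ≈ 104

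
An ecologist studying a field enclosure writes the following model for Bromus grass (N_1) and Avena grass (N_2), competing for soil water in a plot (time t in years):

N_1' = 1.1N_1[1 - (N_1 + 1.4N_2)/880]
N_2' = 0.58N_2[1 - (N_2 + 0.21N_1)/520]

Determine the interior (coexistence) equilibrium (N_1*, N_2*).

N_1* ≈ 215, N_2* ≈ 475

Setting both brackets to zero gives the nullclines N_1 + 1.4N_2 = 880 and 0.21N_1 + N_2 = 520.
Substituting N_2 = 520 - 0.21N_1 into the first: N_1(1 - 1.4·0.21) = 880 - 1.4·520.
So N_1* = 152/0.706 = 215, and then N_2* = 520 - 0.21·215 = 475.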